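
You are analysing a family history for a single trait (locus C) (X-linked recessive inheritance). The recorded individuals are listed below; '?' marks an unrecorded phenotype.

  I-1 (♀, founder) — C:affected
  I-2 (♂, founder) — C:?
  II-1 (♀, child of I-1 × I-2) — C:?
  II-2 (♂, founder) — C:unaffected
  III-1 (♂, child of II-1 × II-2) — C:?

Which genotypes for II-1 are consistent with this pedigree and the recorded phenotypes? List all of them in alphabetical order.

II-1 ∈ {X^CX^c, X^cX^c}

C/I-1 aff ·: X^cX^c
C/I-2 ? ·: X^CY|X^cY
C/II-1 ? I-1×I-2: X^CX^c|X^cX^c
C/II-2 un ·: X^CY
C/III-1 ? II-1×II-2: X^CY|X^cY
⇒ C over [I-1,I-2,II-1,II-2,III-1]: 3 consistent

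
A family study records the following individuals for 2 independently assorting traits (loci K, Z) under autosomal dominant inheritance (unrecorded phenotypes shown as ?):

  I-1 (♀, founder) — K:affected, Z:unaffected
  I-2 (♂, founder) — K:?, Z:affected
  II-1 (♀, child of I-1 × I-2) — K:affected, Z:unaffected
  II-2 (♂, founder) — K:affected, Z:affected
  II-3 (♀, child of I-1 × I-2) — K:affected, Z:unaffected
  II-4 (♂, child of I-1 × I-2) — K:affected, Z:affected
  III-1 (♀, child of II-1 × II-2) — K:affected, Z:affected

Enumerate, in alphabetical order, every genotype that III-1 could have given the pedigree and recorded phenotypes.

III-1 ∈ {KK Zz, Kk Zz}

K/I-1 aff ·: Kk|KK
K/I-2 ? ·: kk|Kk|KK
K/II-1 aff I-1×I-2: Kk|KK
K/II-2 aff ·: Kk|KK
K/II-3 aff I-1×I-2: Kk|KK
K/II-4 aff I-1×I-2: Kk|KK
K/III-1 aff II-1×II-2: Kk|KK
⇒ K over [I-1,I-2,II-1,II-2,II-3,II-4,III-1]: 95 consistent
Z/I-1 un ·: zz
Z/I-2 aff ·: Zz
Z/II-1 un I-1×I-2: zz
Z/II-2 aff ·: Zz|ZZ
Z/II-3 un I-1×I-2: zz
Z/II-4 aff I-1×I-2: Zz
Z/III-1 aff II-1×II-2: Zz
⇒ Z over [I-1,I-2,II-1,II-2,II-3,II-4,III-1]: 2 consistent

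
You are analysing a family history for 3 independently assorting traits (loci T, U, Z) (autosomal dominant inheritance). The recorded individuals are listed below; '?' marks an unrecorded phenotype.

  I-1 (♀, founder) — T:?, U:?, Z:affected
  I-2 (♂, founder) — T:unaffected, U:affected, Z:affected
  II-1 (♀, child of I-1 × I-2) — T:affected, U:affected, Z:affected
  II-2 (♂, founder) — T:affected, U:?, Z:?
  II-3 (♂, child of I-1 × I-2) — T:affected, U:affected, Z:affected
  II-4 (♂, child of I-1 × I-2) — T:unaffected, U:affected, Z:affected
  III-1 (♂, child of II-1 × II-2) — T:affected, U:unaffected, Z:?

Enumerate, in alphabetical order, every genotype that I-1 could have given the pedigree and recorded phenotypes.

T/I-1 ? ·: Tt
T/I-2 un ·: tt
T/II-1 aff I-1×I-2: Tt
T/II-2 aff ·: Tt|TT
T/II-3 aff I-1×I-2: Tt
T/II-4 un I-1×I-2: tt
T/III-1 aff II-1×II-2: Tt|TT
⇒ T over [I-1,I-2,II-1,II-2,II-3,II-4,III-1]: 4 consistent
U/I-1 ? ·: uu|Uu|UU
U/I-2 aff ·: Uu|UU
U/II-1 aff I-1×I-2: Uu
U/II-2 ? ·: uu|Uu
U/II-3 aff I-1×I-2: Uu|UU
U/II-4 aff I-1×I-2: Uu|UU
U/III-1 un II-1×II-2: uu
⇒ U over [I-1,I-2,II-1,II-2,II-3,II-4,III-1]: 28 consistent
Z/I-1 aff ·: Zz|ZZ
Z/I-2 aff ·: Zz|ZZ
Z/II-1 aff I-1×I-2: Zz|ZZ
Z/II-2 ? ·: zz|Zz|ZZ
Z/II-3 aff I-1×I-2: Zz|ZZ
Z/II-4 aff I-1×I-2: Zz|ZZ
Z/III-1 ? II-1×II-2: zz|Zz|ZZ
⇒ Z over [I-1,I-2,II-1,II-2,II-3,II-4,III-1]: 136 consistent

I-1 ∈ {Tt UU ZZ, Tt UU Zz, Tt Uu ZZ, Tt Uu Zz, Tt uu ZZ, Tt uu Zz}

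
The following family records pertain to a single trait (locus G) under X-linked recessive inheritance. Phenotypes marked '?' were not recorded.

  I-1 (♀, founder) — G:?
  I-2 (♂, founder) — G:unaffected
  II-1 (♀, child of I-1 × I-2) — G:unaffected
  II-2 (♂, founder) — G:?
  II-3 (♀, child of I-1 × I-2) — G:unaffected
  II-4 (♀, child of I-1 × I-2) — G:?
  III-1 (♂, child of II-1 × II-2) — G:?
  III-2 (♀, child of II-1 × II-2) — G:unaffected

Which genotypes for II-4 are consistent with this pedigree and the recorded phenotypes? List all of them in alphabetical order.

II-4 ∈ {X^GX^G, X^GX^g}

G/I-1 ? ·: X^GX^G|X^GX^g|X^gX^g
G/I-2 un ·: X^GY
G/II-1 un I-1×I-2: X^GX^G|X^GX^g
G/II-2 ? ·: X^GY|X^gY
G/II-3 un I-1×I-2: X^GX^G|X^GX^g
G/II-4 ? I-1×I-2: X^GX^G|X^GX^g
G/III-1 ? II-1×II-2: X^GY|X^gY
G/III-2 un II-1×II-2: X^GX^G|X^GX^g
⇒ G over [I-1,I-2,II-1,II-2,II-3,II-4,III-1,III-2]: 40 consistent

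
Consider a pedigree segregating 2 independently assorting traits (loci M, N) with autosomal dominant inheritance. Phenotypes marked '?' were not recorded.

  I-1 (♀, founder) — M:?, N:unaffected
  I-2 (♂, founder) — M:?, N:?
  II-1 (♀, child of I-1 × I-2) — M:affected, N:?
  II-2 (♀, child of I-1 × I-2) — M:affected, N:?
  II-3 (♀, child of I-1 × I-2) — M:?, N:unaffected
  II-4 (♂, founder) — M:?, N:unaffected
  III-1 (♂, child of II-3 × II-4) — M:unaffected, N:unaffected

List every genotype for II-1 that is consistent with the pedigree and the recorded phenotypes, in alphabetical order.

M/I-1 ? ·: mm|Mm|MM
M/I-2 ? ·: mm|Mm|MM
M/II-1 aff I-1×I-2: Mm|MM
M/II-2 aff I-1×I-2: Mm|MM
M/II-3 ? I-1×I-2: mm|Mm
M/II-4 ? ·: mm|Mm
M/III-1 un II-3×II-4: mm
⇒ M over [I-1,I-2,II-1,II-2,II-3,II-4,III-1]: 44 consistent
N/I-1 un ·: nn
N/I-2 ? ·: nn|Nn
N/II-1 ? I-1×I-2: nn|Nn
N/II-2 ? I-1×I-2: nn|Nn
N/II-3 un I-1×I-2: nn
N/II-4 un ·: nn
N/III-1 un II-3×II-4: nn
⇒ N over [I-1,I-2,II-1,II-2,II-3,II-4,III-1]: 5 consistent

II-1 ∈ {MM Nn, MM nn, Mm Nn, Mm nn}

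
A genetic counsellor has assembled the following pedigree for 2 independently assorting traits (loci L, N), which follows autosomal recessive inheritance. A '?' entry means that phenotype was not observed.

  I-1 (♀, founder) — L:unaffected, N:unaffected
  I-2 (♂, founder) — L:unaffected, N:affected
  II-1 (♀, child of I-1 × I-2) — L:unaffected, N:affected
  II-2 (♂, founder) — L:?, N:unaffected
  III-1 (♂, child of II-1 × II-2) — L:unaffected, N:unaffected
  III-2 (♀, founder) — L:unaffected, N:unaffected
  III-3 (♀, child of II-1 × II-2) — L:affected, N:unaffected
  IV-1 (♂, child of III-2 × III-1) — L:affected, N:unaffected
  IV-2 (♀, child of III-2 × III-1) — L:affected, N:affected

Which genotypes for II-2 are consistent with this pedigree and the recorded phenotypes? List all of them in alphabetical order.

L/I-1 un ·: LL|Ll
L/I-2 un ·: LL|Ll
L/II-1 un I-1×I-2: Ll
L/II-2 ? ·: Ll|ll
L/III-1 un II-1×II-2: Ll
L/III-2 un ·: Ll
L/III-3 aff II-1×II-2: ll
L/IV-1 aff III-2×III-1: ll
L/IV-2 aff III-2×III-1: ll
⇒ L over [I-1,I-2,II-1,II-2,III-1,III-2,III-3,IV-1,IV-2]: 6 consistent
N/I-1 un ·: Nn
N/I-2 aff ·: nn
N/II-1 aff I-1×I-2: nn
N/II-2 un ·: NN|Nn
N/III-1 un II-1×II-2: Nn
N/III-2 un ·: Nn
N/III-3 un II-1×II-2: Nn
N/IV-1 un III-2×III-1: NN|Nn
N/IV-2 aff III-2×III-1: nn
⇒ N over [I-1,I-2,II-1,II-2,III-1,III-2,III-3,IV-1,IV-2]: 4 consistent

II-2 ∈ {Ll NN, Ll Nn, ll NN, ll Nn}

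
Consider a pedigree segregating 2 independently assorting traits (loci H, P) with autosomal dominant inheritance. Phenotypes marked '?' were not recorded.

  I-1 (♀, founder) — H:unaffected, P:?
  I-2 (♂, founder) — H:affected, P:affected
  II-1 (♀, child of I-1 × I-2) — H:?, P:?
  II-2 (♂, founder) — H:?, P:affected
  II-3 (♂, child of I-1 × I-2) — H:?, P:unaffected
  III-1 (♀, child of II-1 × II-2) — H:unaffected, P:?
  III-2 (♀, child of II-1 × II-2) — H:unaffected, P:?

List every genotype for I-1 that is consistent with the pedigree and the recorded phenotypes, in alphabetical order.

H/I-1 un ·: hh
H/I-2 aff ·: Hh|HH
H/II-1 ? I-1×I-2: hh|Hh
H/II-2 ? ·: hh|Hh
H/II-3 ? I-1×I-2: hh|Hh
H/III-1 un II-1×II-2: hh
H/III-2 un II-1×II-2: hh
⇒ H over [I-1,I-2,II-1,II-2,II-3,III-1,III-2]: 10 consistent
P/I-1 ? ·: pp|Pp
P/I-2 aff ·: Pp
P/II-1 ? I-1×I-2: pp|Pp|PP
P/II-2 aff ·: Pp|PP
P/II-3 un I-1×I-2: pp
P/III-1 ? II-1×II-2: pp|Pp|PP
P/III-2 ? II-1×II-2: pp|Pp|PP
⇒ P over [I-1,I-2,II-1,II-2,II-3,III-1,III-2]: 41 consistent

I-1 ∈ {hh Pp, hh pp}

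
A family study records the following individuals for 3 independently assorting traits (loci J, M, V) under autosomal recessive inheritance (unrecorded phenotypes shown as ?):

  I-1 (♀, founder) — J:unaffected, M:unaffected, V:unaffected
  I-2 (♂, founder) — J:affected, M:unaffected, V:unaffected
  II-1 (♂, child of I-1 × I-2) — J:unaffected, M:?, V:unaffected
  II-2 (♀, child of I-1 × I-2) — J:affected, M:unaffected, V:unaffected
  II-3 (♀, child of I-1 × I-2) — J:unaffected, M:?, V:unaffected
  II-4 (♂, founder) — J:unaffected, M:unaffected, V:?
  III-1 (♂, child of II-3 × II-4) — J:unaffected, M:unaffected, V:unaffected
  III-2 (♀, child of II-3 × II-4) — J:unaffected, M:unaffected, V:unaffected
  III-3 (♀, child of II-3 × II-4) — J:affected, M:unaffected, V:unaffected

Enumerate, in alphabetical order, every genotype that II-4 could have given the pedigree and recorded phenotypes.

II-4 ∈ {Jj MM VV, Jj MM Vv, Jj MM vv, Jj Mm VV, Jj Mm Vv, Jj Mm vv}

J/I-1 un ·: Jj
J/I-2 aff ·: jj
J/II-1 un I-1×I-2: Jj
J/II-2 aff I-1×I-2: jj
J/II-3 un I-1×I-2: Jj
J/II-4 un ·: Jj
J/III-1 un II-3×II-4: JJ|Jj
J/III-2 un II-3×II-4: JJ|Jj
J/III-3 aff II-3×II-4: jj
⇒ J over [I-1,I-2,II-1,II-2,II-3,II-4,III-1,III-2,III-3]: 4 consistent
M/I-1 un ·: MM|Mm
M/I-2 un ·: MM|Mm
M/II-1 ? I-1×I-2: MM|Mm|mm
M/II-2 un I-1×I-2: MM|Mm
M/II-3 ? I-1×I-2: MM|Mm|mm
M/II-4 un ·: MM|Mm
M/III-1 un II-3×II-4: MM|Mm
M/III-2 un II-3×II-4: MM|Mm
M/III-3 un II-3×II-4: MM|Mm
⇒ M over [I-1,I-2,II-1,II-2,II-3,II-4,III-1,III-2,III-3]: 371 consistent
V/I-1 un ·: VV|Vv
V/I-2 un ·: VV|Vv
V/II-1 un I-1×I-2: VV|Vv
V/II-2 un I-1×I-2: VV|Vv
V/II-3 un I-1×I-2: VV|Vv
V/II-4 ? ·: VV|Vv|vv
V/III-1 un II-3×II-4: VV|Vv
V/III-2 un II-3×II-4: VV|Vv
V/III-3 un II-3×II-4: VV|Vv
⇒ V over [I-1,I-2,II-1,II-2,II-3,II-4,III-1,III-2,III-3]: 334 consistent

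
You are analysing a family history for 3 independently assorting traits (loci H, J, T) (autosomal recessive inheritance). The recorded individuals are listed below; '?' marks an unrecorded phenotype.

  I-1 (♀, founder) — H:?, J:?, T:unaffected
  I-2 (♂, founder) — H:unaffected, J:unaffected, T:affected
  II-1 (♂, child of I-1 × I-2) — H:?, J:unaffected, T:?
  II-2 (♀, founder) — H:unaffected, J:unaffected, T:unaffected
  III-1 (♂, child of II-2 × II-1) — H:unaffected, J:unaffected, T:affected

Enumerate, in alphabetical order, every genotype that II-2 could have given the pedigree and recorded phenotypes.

H/I-1 ? ·: HH|Hh|hh
H/I-2 un ·: HH|Hh
H/II-1 ? I-1×I-2: HH|Hh|hh
H/II-2 un ·: HH|Hh
H/III-1 un II-2×II-1: HH|Hh
⇒ H over [I-1,I-2,II-1,II-2,III-1]: 36 consistent
J/I-1 ? ·: JJ|Jj|jj
J/I-2 un ·: JJ|Jj
J/II-1 un I-1×I-2: JJ|Jj
J/II-2 un ·: JJ|Jj
J/III-1 un II-2×II-1: JJ|Jj
⇒ J over [I-1,I-2,II-1,II-2,III-1]: 32 consistent
T/I-1 un ·: TT|Tt
T/I-2 aff ·: tt
T/II-1 ? I-1×I-2: Tt|tt
T/II-2 un ·: Tt
T/III-1 aff II-2×II-1: tt
⇒ T over [I-1,I-2,II-1,II-2,III-1]: 3 consistent

II-2 ∈ {HH JJ Tt, HH Jj Tt, Hh JJ Tt, Hh Jj Tt}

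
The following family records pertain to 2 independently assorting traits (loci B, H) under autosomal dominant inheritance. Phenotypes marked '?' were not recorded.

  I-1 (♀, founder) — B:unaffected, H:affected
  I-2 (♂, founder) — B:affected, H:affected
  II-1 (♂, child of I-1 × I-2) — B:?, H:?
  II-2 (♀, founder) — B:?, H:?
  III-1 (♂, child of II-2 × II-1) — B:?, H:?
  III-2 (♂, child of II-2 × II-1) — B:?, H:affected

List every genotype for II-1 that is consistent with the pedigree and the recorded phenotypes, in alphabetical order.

II-1 ∈ {Bb HH, Bb Hh, Bb hh, bb HH, bb Hh, bb hh}

B/I-1 un ·: bb
B/I-2 aff ·: Bb|BB
B/II-1 ? I-1×I-2: bb|Bb
B/II-2 ? ·: bb|Bb|BB
B/III-1 ? II-2×II-1: bb|Bb|BB
B/III-2 ? II-2×II-1: bb|Bb|BB
⇒ B over [I-1,I-2,II-1,II-2,III-1,III-2]: 40 consistent
H/I-1 aff ·: Hh|HH
H/I-2 aff ·: Hh|HH
H/II-1 ? I-1×I-2: hh|Hh|HH
H/II-2 ? ·: hh|Hh|HH
H/III-1 ? II-2×II-1: hh|Hh|HH
H/III-2 aff II-2×II-1: Hh|HH
⇒ H over [I-1,I-2,II-1,II-2,III-1,III-2]: 63 consistent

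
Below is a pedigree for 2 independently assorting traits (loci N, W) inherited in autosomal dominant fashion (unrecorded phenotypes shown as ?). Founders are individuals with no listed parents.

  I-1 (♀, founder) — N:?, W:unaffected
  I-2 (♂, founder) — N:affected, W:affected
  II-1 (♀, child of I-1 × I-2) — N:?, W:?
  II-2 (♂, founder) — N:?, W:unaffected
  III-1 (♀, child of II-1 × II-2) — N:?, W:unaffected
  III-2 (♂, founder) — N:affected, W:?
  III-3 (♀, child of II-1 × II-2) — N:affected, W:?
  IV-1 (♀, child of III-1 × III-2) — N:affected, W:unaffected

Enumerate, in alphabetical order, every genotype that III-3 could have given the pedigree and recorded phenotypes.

III-3 ∈ {NN Ww, NN ww, Nn Ww, Nn ww}

N/I-1 ? ·: nn|Nn|NN
N/I-2 aff ·: Nn|NN
N/II-1 ? I-1×I-2: nn|Nn|NN
N/II-2 ? ·: nn|Nn|NN
N/III-1 ? II-1×II-2: nn|Nn|NN
N/III-2 aff ·: Nn|NN
N/III-3 aff II-1×II-2: Nn|NN
N/IV-1 aff III-1×III-2: Nn|NN
⇒ N over [I-1,I-2,II-1,II-2,III-1,III-2,III-3,IV-1]: 294 consistent
W/I-1 un ·: ww
W/I-2 aff ·: Ww|WW
W/II-1 ? I-1×I-2: ww|Ww
W/II-2 un ·: ww
W/III-1 un II-1×II-2: ww
W/III-2 ? ·: ww|Ww
W/III-3 ? II-1×II-2: ww|Ww
W/IV-1 un III-1×III-2: ww
⇒ W over [I-1,I-2,II-1,II-2,III-1,III-2,III-3,IV-1]: 10 consistent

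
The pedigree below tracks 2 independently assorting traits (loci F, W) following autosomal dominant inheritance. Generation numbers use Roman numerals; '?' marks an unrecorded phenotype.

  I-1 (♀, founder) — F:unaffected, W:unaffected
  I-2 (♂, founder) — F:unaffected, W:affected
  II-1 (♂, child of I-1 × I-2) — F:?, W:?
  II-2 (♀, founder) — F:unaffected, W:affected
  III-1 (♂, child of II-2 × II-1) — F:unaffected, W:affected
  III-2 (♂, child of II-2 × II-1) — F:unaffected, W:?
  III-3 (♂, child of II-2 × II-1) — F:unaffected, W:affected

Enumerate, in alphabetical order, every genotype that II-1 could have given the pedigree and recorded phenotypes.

II-1 ∈ {ff Ww, ff ww}

F/I-1 un ·: ff
F/I-2 un ·: ff
F/II-1 ? I-1×I-2: ff
F/II-2 un ·: ff
F/III-1 un II-2×II-1: ff
F/III-2 un II-2×II-1: ff
F/III-3 un II-2×II-1: ff
⇒ F over [I-1,I-2,II-1,II-2,III-1,III-2,III-3]: 1 consistent
W/I-1 un ·: ww
W/I-2 aff ·: Ww|WW
W/II-1 ? I-1×I-2: ww|Ww
W/II-2 aff ·: Ww|WW
W/III-1 aff II-2×II-1: Ww|WW
W/III-2 ? II-2×II-1: ww|Ww|WW
W/III-3 aff II-2×II-1: Ww|WW
⇒ W over [I-1,I-2,II-1,II-2,III-1,III-2,III-3]: 43 consistent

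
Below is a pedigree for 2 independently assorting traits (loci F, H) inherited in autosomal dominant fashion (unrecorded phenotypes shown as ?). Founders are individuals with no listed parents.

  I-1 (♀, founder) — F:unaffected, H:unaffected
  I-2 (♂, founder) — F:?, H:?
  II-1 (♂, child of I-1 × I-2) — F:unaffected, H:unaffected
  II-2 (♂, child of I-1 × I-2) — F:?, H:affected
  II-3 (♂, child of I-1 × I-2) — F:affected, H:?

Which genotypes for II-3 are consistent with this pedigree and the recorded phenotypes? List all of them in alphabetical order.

II-3 ∈ {Ff Hh, Ff hh}

F/I-1 un ·: ff
F/I-2 ? ·: Ff
F/II-1 un I-1×I-2: ff
F/II-2 ? I-1×I-2: ff|Ff
F/II-3 aff I-1×I-2: Ff
⇒ F over [I-1,I-2,II-1,II-2,II-3]: 2 consistent
H/I-1 un ·: hh
H/I-2 ? ·: Hh
H/II-1 un I-1×I-2: hh
H/II-2 aff I-1×I-2: Hh
H/II-3 ? I-1×I-2: hh|Hh
⇒ H over [I-1,I-2,II-1,II-2,II-3]: 2 consistent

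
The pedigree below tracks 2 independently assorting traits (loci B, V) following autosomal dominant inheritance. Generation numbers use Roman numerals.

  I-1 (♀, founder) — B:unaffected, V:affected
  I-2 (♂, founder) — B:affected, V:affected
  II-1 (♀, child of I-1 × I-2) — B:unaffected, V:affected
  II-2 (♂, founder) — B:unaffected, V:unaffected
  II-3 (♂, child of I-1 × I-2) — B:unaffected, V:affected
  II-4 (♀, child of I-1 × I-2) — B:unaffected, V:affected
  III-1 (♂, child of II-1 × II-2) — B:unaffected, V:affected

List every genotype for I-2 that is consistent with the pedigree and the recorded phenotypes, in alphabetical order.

I-2 ∈ {Bb VV, Bb Vv}

B/I-1 un ·: bb
B/I-2 aff ·: Bb
B/II-1 un I-1×I-2: bb
B/II-2 un ·: bb
B/II-3 un I-1×I-2: bb
B/II-4 un I-1×I-2: bb
B/III-1 un II-1×II-2: bb
⇒ B over [I-1,I-2,II-1,II-2,II-3,II-4,III-1]: 1 consistent
V/I-1 aff ·: Vv|VV
V/I-2 aff ·: Vv|VV
V/II-1 aff I-1×I-2: Vv|VV
V/II-2 un ·: vv
V/II-3 aff I-1×I-2: Vv|VV
V/II-4 aff I-1×I-2: Vv|VV
V/III-1 aff II-1×II-2: Vv
⇒ V over [I-1,I-2,II-1,II-2,II-3,II-4,III-1]: 25 consistent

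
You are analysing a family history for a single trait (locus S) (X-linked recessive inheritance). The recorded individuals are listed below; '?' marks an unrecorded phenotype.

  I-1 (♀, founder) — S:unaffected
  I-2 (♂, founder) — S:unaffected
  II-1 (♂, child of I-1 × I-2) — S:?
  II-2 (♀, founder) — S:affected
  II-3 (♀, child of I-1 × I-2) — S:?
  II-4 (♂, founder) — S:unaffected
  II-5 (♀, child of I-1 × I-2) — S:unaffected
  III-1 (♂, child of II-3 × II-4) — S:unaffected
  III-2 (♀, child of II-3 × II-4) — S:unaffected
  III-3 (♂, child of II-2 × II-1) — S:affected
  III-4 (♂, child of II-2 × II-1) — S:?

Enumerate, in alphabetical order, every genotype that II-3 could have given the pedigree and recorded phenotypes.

S/I-1 un ·: X^SX^S|X^SX^s
S/I-2 un ·: X^SY
S/II-1 ? I-1×I-2: X^SY|X^sY
S/II-2 aff ·: X^sX^s
S/II-3 ? I-1×I-2: X^SX^S|X^SX^s
S/II-4 un ·: X^SY
S/II-5 un I-1×I-2: X^SX^S|X^SX^s
S/III-1 un II-3×II-4: X^SY
S/III-2 un II-3×II-4: X^SX^S|X^SX^s
S/III-3 aff II-2×II-1: X^sY
S/III-4 ? II-2×II-1: X^sY
⇒ S over [I-1,I-2,II-1,II-2,II-3,II-4,II-5,III-1,III-2,III-3,III-4]: 13 consistent

II-3 ∈ {X^SX^S, X^SX^s}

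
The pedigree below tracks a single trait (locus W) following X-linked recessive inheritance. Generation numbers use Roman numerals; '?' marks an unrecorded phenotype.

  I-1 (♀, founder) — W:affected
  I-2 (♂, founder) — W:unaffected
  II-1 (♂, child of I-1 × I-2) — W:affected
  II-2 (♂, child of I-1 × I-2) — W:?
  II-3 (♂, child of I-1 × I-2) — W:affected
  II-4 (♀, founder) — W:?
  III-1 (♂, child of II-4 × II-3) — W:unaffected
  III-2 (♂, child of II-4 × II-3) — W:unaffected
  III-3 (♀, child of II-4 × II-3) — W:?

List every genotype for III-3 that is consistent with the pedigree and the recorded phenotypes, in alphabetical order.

III-3 ∈ {X^WX^w, X^wX^w}

W/I-1 aff ·: X^wX^w
W/I-2 un ·: X^WY
W/II-1 aff I-1×I-2: X^wY
W/II-2 ? I-1×I-2: X^wY
W/II-3 aff I-1×I-2: X^wY
W/II-4 ? ·: X^WX^W|X^WX^w
W/III-1 un II-4×II-3: X^WY
W/III-2 un II-4×II-3: X^WY
W/III-3 ? II-4×II-3: X^WX^w|X^wX^w
⇒ W over [I-1,I-2,II-1,II-2,II-3,II-4,III-1,III-2,III-3]: 3 consistent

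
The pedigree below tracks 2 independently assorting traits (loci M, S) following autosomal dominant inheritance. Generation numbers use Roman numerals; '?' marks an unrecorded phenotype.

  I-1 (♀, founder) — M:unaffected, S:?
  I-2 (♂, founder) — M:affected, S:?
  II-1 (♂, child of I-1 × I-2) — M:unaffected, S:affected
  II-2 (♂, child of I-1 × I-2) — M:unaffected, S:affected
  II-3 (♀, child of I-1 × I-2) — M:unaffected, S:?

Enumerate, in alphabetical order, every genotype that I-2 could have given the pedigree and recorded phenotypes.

M/I-1 un ·: mm
M/I-2 aff ·: Mm
M/II-1 un I-1×I-2: mm
M/II-2 un I-1×I-2: mm
M/II-3 un I-1×I-2: mm
⇒ M over [I-1,I-2,II-1,II-2,II-3]: 1 consistent
S/I-1 ? ·: ss|Ss|SS
S/I-2 ? ·: ss|Ss|SS
S/II-1 aff I-1×I-2: Ss|SS
S/II-2 aff I-1×I-2: Ss|SS
S/II-3 ? I-1×I-2: ss|Ss|SS
⇒ S over [I-1,I-2,II-1,II-2,II-3]: 35 consistent

I-2 ∈ {Mm SS, Mm Ss, Mm ss}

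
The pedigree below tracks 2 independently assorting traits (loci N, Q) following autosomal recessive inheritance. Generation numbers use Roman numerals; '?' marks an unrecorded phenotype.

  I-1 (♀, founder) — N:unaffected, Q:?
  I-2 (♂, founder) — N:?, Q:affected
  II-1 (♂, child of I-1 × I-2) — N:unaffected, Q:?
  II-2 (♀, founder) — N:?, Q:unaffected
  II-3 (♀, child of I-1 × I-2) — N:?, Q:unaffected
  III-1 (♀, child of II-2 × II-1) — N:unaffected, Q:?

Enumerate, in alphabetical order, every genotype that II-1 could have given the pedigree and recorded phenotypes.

N/I-1 un ·: NN|Nn
N/I-2 ? ·: NN|Nn|nn
N/II-1 un I-1×I-2: NN|Nn
N/II-2 ? ·: NN|Nn|nn
N/II-3 ? I-1×I-2: NN|Nn|nn
N/III-1 un II-2×II-1: NN|Nn
⇒ N over [I-1,I-2,II-1,II-2,II-3,III-1]: 82 consistent
Q/I-1 ? ·: QQ|Qq
Q/I-2 aff ·: qq
Q/II-1 ? I-1×I-2: Qq|qq
Q/II-2 un ·: QQ|Qq
Q/II-3 un I-1×I-2: Qq
Q/III-1 ? II-2×II-1: QQ|Qq|qq
⇒ Q over [I-1,I-2,II-1,II-2,II-3,III-1]: 13 consistent

II-1 ∈ {NN Qq, NN qq, Nn Qq, Nn qq}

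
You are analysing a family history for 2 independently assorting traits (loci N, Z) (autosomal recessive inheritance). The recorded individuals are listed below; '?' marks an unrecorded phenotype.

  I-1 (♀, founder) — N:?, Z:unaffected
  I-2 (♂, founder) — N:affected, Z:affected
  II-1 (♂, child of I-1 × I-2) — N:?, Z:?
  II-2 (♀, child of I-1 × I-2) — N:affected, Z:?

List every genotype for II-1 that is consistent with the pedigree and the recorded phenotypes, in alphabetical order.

II-1 ∈ {Nn Zz, Nn zz, nn Zz, nn zz}

N/I-1 ? ·: Nn|nn
N/I-2 aff ·: nn
N/II-1 ? I-1×I-2: Nn|nn
N/II-2 aff I-1×I-2: nn
⇒ N over [I-1,I-2,II-1,II-2]: 3 consistent
Z/I-1 un ·: ZZ|Zz
Z/I-2 aff ·: zz
Z/II-1 ? I-1×I-2: Zz|zz
Z/II-2 ? I-1×I-2: Zz|zz
⇒ Z over [I-1,I-2,II-1,II-2]: 5 consistent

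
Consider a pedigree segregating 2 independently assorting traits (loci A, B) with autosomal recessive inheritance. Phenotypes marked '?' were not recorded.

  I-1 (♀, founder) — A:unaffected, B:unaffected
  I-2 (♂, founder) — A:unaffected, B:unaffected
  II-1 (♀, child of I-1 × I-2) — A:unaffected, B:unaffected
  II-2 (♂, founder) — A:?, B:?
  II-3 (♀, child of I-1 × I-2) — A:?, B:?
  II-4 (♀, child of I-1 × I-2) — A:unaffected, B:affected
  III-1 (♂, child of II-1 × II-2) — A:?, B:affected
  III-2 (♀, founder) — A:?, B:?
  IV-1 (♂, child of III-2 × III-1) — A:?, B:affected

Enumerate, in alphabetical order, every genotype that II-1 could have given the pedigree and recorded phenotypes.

A/I-1 un ·: AA|Aa
A/I-2 un ·: AA|Aa
A/II-1 un I-1×I-2: AA|Aa
A/II-2 ? ·: AA|Aa|aa
A/II-3 ? I-1×I-2: AA|Aa|aa
A/II-4 un I-1×I-2: AA|Aa
A/III-1 ? II-1×II-2: AA|Aa|aa
A/III-2 ? ·: AA|Aa|aa
A/IV-1 ? III-2×III-1: AA|Aa|aa
⇒ A over [I-1,I-2,II-1,II-2,II-3,II-4,III-1,III-2,IV-1]: 848 consistent
B/I-1 un ·: Bb
B/I-2 un ·: Bb
B/II-1 un I-1×I-2: Bb
B/II-2 ? ·: Bb|bb
B/II-3 ? I-1×I-2: BB|Bb|bb
B/II-4 aff I-1×I-2: bb
B/III-1 aff II-1×II-2: bb
B/III-2 ? ·: Bb|bb
B/IV-1 aff III-2×III-1: bb
⇒ B over [I-1,I-2,II-1,II-2,II-3,II-4,III-1,III-2,IV-1]: 12 consistent

II-1 ∈ {AA Bb, Aa Bb}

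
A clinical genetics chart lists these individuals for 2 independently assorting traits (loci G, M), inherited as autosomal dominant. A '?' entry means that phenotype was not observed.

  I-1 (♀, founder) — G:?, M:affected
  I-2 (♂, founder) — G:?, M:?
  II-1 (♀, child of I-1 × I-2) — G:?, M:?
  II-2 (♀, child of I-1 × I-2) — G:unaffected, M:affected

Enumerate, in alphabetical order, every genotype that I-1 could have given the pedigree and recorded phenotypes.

G/I-1 ? ·: gg|Gg
G/I-2 ? ·: gg|Gg
G/II-1 ? I-1×I-2: gg|Gg|GG
G/II-2 un I-1×I-2: gg
⇒ G over [I-1,I-2,II-1,II-2]: 8 consistent
M/I-1 aff ·: Mm|MM
M/I-2 ? ·: mm|Mm|MM
M/II-1 ? I-1×I-2: mm|Mm|MM
M/II-2 aff I-1×I-2: Mm|MM
⇒ M over [I-1,I-2,II-1,II-2]: 18 consistent

I-1 ∈ {Gg MM, Gg Mm, gg MM, gg Mm}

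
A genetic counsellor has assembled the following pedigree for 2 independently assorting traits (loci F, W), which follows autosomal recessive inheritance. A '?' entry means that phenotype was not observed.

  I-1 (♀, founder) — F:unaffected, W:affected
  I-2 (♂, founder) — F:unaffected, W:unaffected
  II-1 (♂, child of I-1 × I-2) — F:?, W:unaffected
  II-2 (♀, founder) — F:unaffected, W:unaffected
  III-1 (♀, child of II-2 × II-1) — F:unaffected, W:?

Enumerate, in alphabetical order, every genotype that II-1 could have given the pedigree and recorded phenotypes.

F/I-1 un ·: FF|Ff
F/I-2 un ·: FF|Ff
F/II-1 ? I-1×I-2: FF|Ff|ff
F/II-2 un ·: FF|Ff
F/III-1 un II-2×II-1: FF|Ff
⇒ F over [I-1,I-2,II-1,II-2,III-1]: 26 consistent
W/I-1 aff ·: ww
W/I-2 un ·: WW|Ww
W/II-1 un I-1×I-2: Ww
W/II-2 un ·: WW|Ww
W/III-1 ? II-2×II-1: WW|Ww|ww
⇒ W over [I-1,I-2,II-1,II-2,III-1]: 10 consistent

II-1 ∈ {FF Ww, Ff Ww, ff Ww}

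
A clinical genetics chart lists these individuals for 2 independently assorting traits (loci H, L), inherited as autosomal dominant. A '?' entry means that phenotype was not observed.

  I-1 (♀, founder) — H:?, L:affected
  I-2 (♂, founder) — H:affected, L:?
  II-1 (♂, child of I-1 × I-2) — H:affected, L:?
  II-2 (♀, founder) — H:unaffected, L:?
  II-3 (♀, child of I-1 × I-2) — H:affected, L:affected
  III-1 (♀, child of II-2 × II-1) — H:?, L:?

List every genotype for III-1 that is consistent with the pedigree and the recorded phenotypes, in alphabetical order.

H/I-1 ? ·: hh|Hh|HH
H/I-2 aff ·: Hh|HH
H/II-1 aff I-1×I-2: Hh|HH
H/II-2 un ·: hh
H/II-3 aff I-1×I-2: Hh|HH
H/III-1 ? II-2×II-1: hh|Hh
⇒ H over [I-1,I-2,II-1,II-2,II-3,III-1]: 23 consistent
L/I-1 aff ·: Ll|LL
L/I-2 ? ·: ll|Ll|LL
L/II-1 ? I-1×I-2: ll|Ll|LL
L/II-2 ? ·: ll|Ll|LL
L/II-3 aff I-1×I-2: Ll|LL
L/III-1 ? II-2×II-1: ll|Ll|LL
⇒ L over [I-1,I-2,II-1,II-2,II-3,III-1]: 96 consistent

III-1 ∈ {Hh LL, Hh Ll, Hh ll, hh LL, hh Ll, hh ll}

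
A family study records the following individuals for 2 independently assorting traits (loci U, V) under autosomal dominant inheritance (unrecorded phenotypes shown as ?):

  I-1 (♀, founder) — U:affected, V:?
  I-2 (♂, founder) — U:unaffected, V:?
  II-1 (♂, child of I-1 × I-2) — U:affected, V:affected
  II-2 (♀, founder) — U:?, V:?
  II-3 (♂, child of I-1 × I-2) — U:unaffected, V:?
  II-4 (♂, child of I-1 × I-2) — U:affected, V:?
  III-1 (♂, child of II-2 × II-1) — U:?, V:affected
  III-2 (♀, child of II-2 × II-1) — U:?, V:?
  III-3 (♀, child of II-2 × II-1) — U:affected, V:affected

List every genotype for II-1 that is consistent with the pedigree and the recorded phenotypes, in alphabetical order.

II-1 ∈ {Uu VV, Uu Vv}

U/I-1 aff ·: Uu
U/I-2 un ·: uu
U/II-1 aff I-1×I-2: Uu
U/II-2 ? ·: uu|Uu|UU
U/II-3 un I-1×I-2: uu
U/II-4 aff I-1×I-2: Uu
U/III-1 ? II-2×II-1: uu|Uu|UU
U/III-2 ? II-2×II-1: uu|Uu|UU
U/III-3 aff II-2×II-1: Uu|UU
⇒ U over [I-1,I-2,II-1,II-2,II-3,II-4,III-1,III-2,III-3]: 30 consistent
V/I-1 ? ·: vv|Vv|VV
V/I-2 ? ·: vv|Vv|VV
V/II-1 aff I-1×I-2: Vv|VV
V/II-2 ? ·: vv|Vv|VV
V/II-3 ? I-1×I-2: vv|Vv|VV
V/II-4 ? I-1×I-2: vv|Vv|VV
V/III-1 aff II-2×II-1: Vv|VV
V/III-2 ? II-2×II-1: vv|Vv|VV
V/III-3 aff II-2×II-1: Vv|VV
⇒ V over [I-1,I-2,II-1,II-2,II-3,II-4,III-1,III-2,III-3]: 774 consistent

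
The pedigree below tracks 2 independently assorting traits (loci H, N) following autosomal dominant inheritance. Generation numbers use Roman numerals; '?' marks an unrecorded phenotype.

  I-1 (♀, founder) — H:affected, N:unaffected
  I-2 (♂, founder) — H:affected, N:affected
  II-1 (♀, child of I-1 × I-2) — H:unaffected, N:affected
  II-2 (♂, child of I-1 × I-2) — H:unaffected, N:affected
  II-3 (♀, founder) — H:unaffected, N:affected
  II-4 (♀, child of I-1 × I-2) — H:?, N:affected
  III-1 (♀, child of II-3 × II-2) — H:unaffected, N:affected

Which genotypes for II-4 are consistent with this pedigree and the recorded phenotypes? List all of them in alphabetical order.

II-4 ∈ {HH Nn, Hh Nn, hh Nn}

H/I-1 aff ·: Hh
H/I-2 aff ·: Hh
H/II-1 un I-1×I-2: hh
H/II-2 un I-1×I-2: hh
H/II-3 un ·: hh
H/II-4 ? I-1×I-2: hh|Hh|HH
H/III-1 un II-3×II-2: hh
⇒ H over [I-1,I-2,II-1,II-2,II-3,II-4,III-1]: 3 consistent
N/I-1 un ·: nn
N/I-2 aff ·: Nn|NN
N/II-1 aff I-1×I-2: Nn
N/II-2 aff I-1×I-2: Nn
N/II-3 aff ·: Nn|NN
N/II-4 aff I-1×I-2: Nn
N/III-1 aff II-3×II-2: Nn|NN
⇒ N over [I-1,I-2,II-1,II-2,II-3,II-4,III-1]: 8 consistent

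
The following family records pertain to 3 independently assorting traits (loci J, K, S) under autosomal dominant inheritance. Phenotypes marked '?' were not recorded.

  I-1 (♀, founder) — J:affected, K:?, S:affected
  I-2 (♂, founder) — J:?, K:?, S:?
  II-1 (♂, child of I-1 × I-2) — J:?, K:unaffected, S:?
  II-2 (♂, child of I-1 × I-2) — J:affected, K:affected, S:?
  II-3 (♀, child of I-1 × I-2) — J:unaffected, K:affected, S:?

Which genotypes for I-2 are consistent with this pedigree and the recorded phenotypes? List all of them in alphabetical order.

I-2 ∈ {Jj Kk SS, Jj Kk Ss, Jj Kk ss, Jj kk SS, Jj kk Ss, Jj kk ss, jj Kk SS, jj Kk Ss, jj Kk ss, jj kk SS, jj kk Ss, jj kk ss}

J/I-1 aff ·: Jj
J/I-2 ? ·: jj|Jj
J/II-1 ? I-1×I-2: jj|Jj|JJ
J/II-2 aff I-1×I-2: Jj|JJ
J/II-3 un I-1×I-2: jj
⇒ J over [I-1,I-2,II-1,II-2,II-3]: 8 consistent
K/I-1 ? ·: kk|Kk
K/I-2 ? ·: kk|Kk
K/II-1 un I-1×I-2: kk
K/II-2 aff I-1×I-2: Kk|KK
K/II-3 aff I-1×I-2: Kk|KK
⇒ K over [I-1,I-2,II-1,II-2,II-3]: 6 consistent
S/I-1 aff ·: Ss|SS
S/I-2 ? ·: ss|Ss|SS
S/II-1 ? I-1×I-2: ss|Ss|SS
S/II-2 ? I-1×I-2: ss|Ss|SS
S/II-3 ? I-1×I-2: ss|Ss|SS
⇒ S over [I-1,I-2,II-1,II-2,II-3]: 53 consistent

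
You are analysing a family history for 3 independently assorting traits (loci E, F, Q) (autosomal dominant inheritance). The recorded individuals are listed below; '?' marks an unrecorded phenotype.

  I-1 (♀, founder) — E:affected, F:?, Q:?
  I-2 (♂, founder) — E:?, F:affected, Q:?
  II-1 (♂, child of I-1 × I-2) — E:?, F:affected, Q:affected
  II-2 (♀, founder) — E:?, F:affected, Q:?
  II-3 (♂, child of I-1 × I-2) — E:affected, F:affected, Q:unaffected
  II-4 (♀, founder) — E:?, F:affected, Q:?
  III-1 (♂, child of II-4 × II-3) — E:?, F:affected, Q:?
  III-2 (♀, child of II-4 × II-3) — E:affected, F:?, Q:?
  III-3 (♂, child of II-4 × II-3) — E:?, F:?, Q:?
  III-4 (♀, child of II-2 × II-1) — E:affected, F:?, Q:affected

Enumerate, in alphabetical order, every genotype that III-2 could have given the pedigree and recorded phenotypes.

III-2 ∈ {EE FF Qq, EE FF qq, EE Ff Qq, EE Ff qq, EE ff Qq, EE ff qq, Ee FF Qq, Ee FF qq, Ee Ff Qq, Ee Ff qq, Ee ff Qq, Ee ff qq}

E/I-1 aff ·: Ee|EE
E/I-2 ? ·: ee|Ee|EE
E/II-1 ? I-1×I-2: ee|Ee|EE
E/II-2 ? ·: ee|Ee|EE
E/II-3 aff I-1×I-2: Ee|EE
E/II-4 ? ·: ee|Ee|EE
E/III-1 ? II-4×II-3: ee|Ee|EE
E/III-2 aff II-4×II-3: Ee|EE
E/III-3 ? II-4×II-3: ee|Ee|EE
E/III-4 aff II-2×II-1: Ee|EE
⇒ E over [I-1,I-2,II-1,II-2,II-3,II-4,III-1,III-2,III-3,III-4]: 1560 consistent
F/I-1 ? ·: ff|Ff|FF
F/I-2 aff ·: Ff|FF
F/II-1 aff I-1×I-2: Ff|FF
F/II-2 aff ·: Ff|FF
F/II-3 aff I-1×I-2: Ff|FF
F/II-4 aff ·: Ff|FF
F/III-1 aff II-4×II-3: Ff|FF
F/III-2 ? II-4×II-3: ff|Ff|FF
F/III-3 ? II-4×II-3: ff|Ff|FF
F/III-4 ? II-2×II-1: ff|Ff|FF
⇒ F over [I-1,I-2,II-1,II-2,II-3,II-4,III-1,III-2,III-3,III-4]: 1127 consistent
Q/I-1 ? ·: qq|Qq
Q/I-2 ? ·: qq|Qq
Q/II-1 aff I-1×I-2: Qq|QQ
Q/II-2 ? ·: qq|Qq|QQ
Q/II-3 un I-1×I-2: qq
Q/II-4 ? ·: qq|Qq|QQ
Q/III-1 ? II-4×II-3: qq|Qq
Q/III-2 ? II-4×II-3: qq|Qq
Q/III-3 ? II-4×II-3: qq|Qq
Q/III-4 aff II-2×II-1: Qq|QQ
⇒ Q over [I-1,I-2,II-1,II-2,II-3,II-4,III-1,III-2,III-3,III-4]: 190 consistent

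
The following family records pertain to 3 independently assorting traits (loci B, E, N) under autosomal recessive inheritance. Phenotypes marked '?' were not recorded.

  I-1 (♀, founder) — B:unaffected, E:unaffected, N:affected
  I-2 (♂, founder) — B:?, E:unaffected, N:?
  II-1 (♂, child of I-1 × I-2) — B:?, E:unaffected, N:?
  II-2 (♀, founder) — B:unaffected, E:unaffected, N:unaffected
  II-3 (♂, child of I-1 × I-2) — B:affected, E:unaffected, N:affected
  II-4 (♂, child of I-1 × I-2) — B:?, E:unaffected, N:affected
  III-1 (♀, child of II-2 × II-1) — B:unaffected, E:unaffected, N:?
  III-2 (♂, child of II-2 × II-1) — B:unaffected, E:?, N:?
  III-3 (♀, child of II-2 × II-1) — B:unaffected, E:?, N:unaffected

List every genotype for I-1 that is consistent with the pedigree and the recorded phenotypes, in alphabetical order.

I-1 ∈ {Bb EE nn, Bb Ee nn}

B/I-1 un ·: Bb
B/I-2 ? ·: Bb|bb
B/II-1 ? I-1×I-2: BB|Bb|bb
B/II-2 un ·: BB|Bb
B/II-3 aff I-1×I-2: bb
B/II-4 ? I-1×I-2: BB|Bb|bb
B/III-1 un II-2×II-1: BB|Bb
B/III-2 un II-2×II-1: BB|Bb
B/III-3 un II-2×II-1: BB|Bb
⇒ B over [I-1,I-2,II-1,II-2,II-3,II-4,III-1,III-2,III-3]: 117 consistent
E/I-1 un ·: EE|Ee
E/I-2 un ·: EE|Ee
E/II-1 un I-1×I-2: EE|Ee
E/II-2 un ·: EE|Ee
E/II-3 un I-1×I-2: EE|Ee
E/II-4 un I-1×I-2: EE|Ee
E/III-1 un II-2×II-1: EE|Ee
E/III-2 ? II-2×II-1: EE|Ee|ee
E/III-3 ? II-2×II-1: EE|Ee|ee
⇒ E over [I-1,I-2,II-1,II-2,II-3,II-4,III-1,III-2,III-3]: 429 consistent
N/I-1 aff ·: nn
N/I-2 ? ·: Nn|nn
N/II-1 ? I-1×I-2: Nn|nn
N/II-2 un ·: NN|Nn
N/II-3 aff I-1×I-2: nn
N/II-4 aff I-1×I-2: nn
N/III-1 ? II-2×II-1: NN|Nn|nn
N/III-2 ? II-2×II-1: NN|Nn|nn
N/III-3 un II-2×II-1: NN|Nn
⇒ N over [I-1,I-2,II-1,II-2,II-3,II-4,III-1,III-2,III-3]: 36 consistent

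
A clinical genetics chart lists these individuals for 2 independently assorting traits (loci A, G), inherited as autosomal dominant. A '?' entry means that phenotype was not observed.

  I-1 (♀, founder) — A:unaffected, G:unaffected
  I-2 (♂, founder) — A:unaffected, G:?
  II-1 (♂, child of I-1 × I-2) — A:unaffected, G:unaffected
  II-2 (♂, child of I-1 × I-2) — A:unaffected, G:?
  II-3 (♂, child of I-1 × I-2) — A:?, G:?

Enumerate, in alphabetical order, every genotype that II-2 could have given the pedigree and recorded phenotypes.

II-2 ∈ {aa Gg, aa gg}

A/I-1 un ·: aa
A/I-2 un ·: aa
A/II-1 un I-1×I-2: aa
A/II-2 un I-1×I-2: aa
A/II-3 ? I-1×I-2: aa
⇒ A over [I-1,I-2,II-1,II-2,II-3]: 1 consistent
G/I-1 un ·: gg
G/I-2 ? ·: gg|Gg
G/II-1 un I-1×I-2: gg
G/II-2 ? I-1×I-2: gg|Gg
G/II-3 ? I-1×I-2: gg|Gg
⇒ G over [I-1,I-2,II-1,II-2,II-3]: 5 consistent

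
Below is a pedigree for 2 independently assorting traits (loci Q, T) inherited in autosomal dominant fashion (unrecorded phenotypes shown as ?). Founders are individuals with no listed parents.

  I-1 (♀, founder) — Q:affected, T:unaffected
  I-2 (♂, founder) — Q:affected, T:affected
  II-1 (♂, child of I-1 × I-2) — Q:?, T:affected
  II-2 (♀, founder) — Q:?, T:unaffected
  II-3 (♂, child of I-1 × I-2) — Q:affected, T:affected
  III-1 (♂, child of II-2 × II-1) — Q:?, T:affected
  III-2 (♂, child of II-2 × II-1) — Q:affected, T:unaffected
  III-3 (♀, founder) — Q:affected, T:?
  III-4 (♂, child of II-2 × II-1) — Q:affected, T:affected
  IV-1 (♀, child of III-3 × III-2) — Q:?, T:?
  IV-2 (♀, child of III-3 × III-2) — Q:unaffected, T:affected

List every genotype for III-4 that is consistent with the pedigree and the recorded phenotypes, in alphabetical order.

III-4 ∈ {QQ Tt, Qq Tt}

Q/I-1 aff ·: Qq|QQ
Q/I-2 aff ·: Qq|QQ
Q/II-1 ? I-1×I-2: qq|Qq|QQ
Q/II-2 ? ·: qq|Qq|QQ
Q/II-3 aff I-1×I-2: Qq|QQ
Q/III-1 ? II-2×II-1: qq|Qq|QQ
Q/III-2 aff II-2×II-1: Qq
Q/III-3 aff ·: Qq
Q/III-4 aff II-2×II-1: Qq|QQ
Q/IV-1 ? III-3×III-2: qq|Qq|QQ
Q/IV-2 un III-3×III-2: qq
⇒ Q over [I-1,I-2,II-1,II-2,II-3,III-1,III-2,III-3,III-4,IV-1,IV-2]: 339 consistent
T/I-1 un ·: tt
T/I-2 aff ·: Tt|TT
T/II-1 aff I-1×I-2: Tt
T/II-2 un ·: tt
T/II-3 aff I-1×I-2: Tt
T/III-1 aff II-2×II-1: Tt
T/III-2 un II-2×II-1: tt
T/III-3 ? ·: Tt|TT
T/III-4 aff II-2×II-1: Tt
T/IV-1 ? III-3×III-2: tt|Tt
T/IV-2 aff III-3×III-2: Tt
⇒ T over [I-1,I-2,II-1,II-2,II-3,III-1,III-2,III-3,III-4,IV-1,IV-2]: 6 consistent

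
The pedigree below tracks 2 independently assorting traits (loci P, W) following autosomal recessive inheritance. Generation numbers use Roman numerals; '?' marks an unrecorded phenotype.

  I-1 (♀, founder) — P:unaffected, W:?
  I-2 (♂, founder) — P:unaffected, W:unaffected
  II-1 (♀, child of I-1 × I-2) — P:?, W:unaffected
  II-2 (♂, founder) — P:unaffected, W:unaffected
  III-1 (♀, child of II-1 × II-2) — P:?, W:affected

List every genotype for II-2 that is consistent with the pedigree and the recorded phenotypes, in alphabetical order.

P/I-1 un ·: PP|Pp
P/I-2 un ·: PP|Pp
P/II-1 ? I-1×I-2: PP|Pp|pp
P/II-2 un ·: PP|Pp
P/III-1 ? II-1×II-2: PP|Pp|pp
⇒ P over [I-1,I-2,II-1,II-2,III-1]: 30 consistent
W/I-1 ? ·: WW|Ww|ww
W/I-2 un ·: WW|Ww
W/II-1 un I-1×I-2: Ww
W/II-2 un ·: Ww
W/III-1 aff II-1×II-2: ww
⇒ W over [I-1,I-2,II-1,II-2,III-1]: 5 consistent

II-2 ∈ {PP Ww, Pp Ww}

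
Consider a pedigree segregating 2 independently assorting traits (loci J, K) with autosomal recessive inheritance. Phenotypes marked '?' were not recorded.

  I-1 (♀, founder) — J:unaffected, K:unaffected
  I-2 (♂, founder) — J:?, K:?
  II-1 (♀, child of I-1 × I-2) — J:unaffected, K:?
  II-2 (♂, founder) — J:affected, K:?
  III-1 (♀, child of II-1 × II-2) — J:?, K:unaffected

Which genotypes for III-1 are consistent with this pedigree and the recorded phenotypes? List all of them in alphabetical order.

III-1 ∈ {Jj KK, Jj Kk, jj KK, jj Kk}

J/I-1 un ·: JJ|Jj
J/I-2 ? ·: JJ|Jj|jj
J/II-1 un I-1×I-2: JJ|Jj
J/II-2 aff ·: jj
J/III-1 ? II-1×II-2: Jj|jj
⇒ J over [I-1,I-2,II-1,II-2,III-1]: 14 consistent
K/I-1 un ·: KK|Kk
K/I-2 ? ·: KK|Kk|kk
K/II-1 ? I-1×I-2: KK|Kk|kk
K/II-2 ? ·: KK|Kk|kk
K/III-1 un II-1×II-2: KK|Kk
⇒ K over [I-1,I-2,II-1,II-2,III-1]: 45 consistent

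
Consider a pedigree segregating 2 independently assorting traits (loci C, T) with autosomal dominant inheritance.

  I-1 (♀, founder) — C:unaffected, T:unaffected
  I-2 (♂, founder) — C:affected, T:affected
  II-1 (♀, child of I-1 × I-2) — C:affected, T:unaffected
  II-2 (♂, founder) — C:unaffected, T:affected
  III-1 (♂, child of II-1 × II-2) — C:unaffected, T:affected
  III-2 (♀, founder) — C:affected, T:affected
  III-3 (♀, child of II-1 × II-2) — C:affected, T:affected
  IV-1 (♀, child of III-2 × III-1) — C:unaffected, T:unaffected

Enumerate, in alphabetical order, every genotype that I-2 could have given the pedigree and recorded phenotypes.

I-2 ∈ {CC Tt, Cc Tt}

C/I-1 un ·: cc
C/I-2 aff ·: Cc|CC
C/II-1 aff I-1×I-2: Cc
C/II-2 un ·: cc
C/III-1 un II-1×II-2: cc
C/III-2 aff ·: Cc
C/III-3 aff II-1×II-2: Cc
C/IV-1 un III-2×III-1: cc
⇒ C over [I-1,I-2,II-1,II-2,III-1,III-2,III-3,IV-1]: 2 consistent
T/I-1 un ·: tt
T/I-2 aff ·: Tt
T/II-1 un I-1×I-2: tt
T/II-2 aff ·: Tt|TT
T/III-1 aff II-1×II-2: Tt
T/III-2 aff ·: Tt
T/III-3 aff II-1×II-2: Tt
T/IV-1 un III-2×III-1: tt
⇒ T over [I-1,I-2,II-1,II-2,III-1,III-2,III-3,IV-1]: 2 consistent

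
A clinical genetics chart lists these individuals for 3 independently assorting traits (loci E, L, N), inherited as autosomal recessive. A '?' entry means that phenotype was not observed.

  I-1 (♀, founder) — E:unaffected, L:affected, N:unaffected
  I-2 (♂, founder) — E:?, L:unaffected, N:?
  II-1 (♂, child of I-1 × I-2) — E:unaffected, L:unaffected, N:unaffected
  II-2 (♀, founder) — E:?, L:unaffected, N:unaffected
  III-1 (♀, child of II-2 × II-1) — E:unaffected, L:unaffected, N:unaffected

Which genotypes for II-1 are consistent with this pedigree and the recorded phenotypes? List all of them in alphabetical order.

II-1 ∈ {EE Ll NN, EE Ll Nn, Ee Ll NN, Ee Ll Nn}

E/I-1 un ·: EE|Ee
E/I-2 ? ·: EE|Ee|ee
E/II-1 un I-1×I-2: EE|Ee
E/II-2 ? ·: EE|Ee|ee
E/III-1 un II-2×II-1: EE|Ee
⇒ E over [I-1,I-2,II-1,II-2,III-1]: 41 consistent
L/I-1 aff ·: ll
L/I-2 un ·: LL|Ll
L/II-1 un I-1×I-2: Ll
L/II-2 un ·: LL|Ll
L/III-1 un II-2×II-1: LL|Ll
⇒ L over [I-1,I-2,II-1,II-2,III-1]: 8 consistent
N/I-1 un ·: NN|Nn
N/I-2 ? ·: NN|Nn|nn
N/II-1 un I-1×I-2: NN|Nn
N/II-2 un ·: NN|Nn
N/III-1 un II-2×II-1: NN|Nn
⇒ N over [I-1,I-2,II-1,II-2,III-1]: 32 consistent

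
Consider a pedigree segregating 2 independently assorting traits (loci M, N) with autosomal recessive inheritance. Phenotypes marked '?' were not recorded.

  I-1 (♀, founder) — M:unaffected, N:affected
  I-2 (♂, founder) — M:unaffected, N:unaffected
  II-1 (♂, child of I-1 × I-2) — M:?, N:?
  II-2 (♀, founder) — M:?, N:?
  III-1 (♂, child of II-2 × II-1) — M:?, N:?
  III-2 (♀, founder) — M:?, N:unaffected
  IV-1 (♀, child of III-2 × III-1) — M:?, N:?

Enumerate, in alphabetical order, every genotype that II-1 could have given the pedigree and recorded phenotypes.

II-1 ∈ {MM Nn, MM nn, Mm Nn, Mm nn, mm Nn, mm nn}

M/I-1 un ·: MM|Mm
M/I-2 un ·: MM|Mm
M/II-1 ? I-1×I-2: MM|Mm|mm
M/II-2 ? ·: MM|Mm|mm
M/III-1 ? II-2×II-1: MM|Mm|mm
M/III-2 ? ·: MM|Mm|mm
M/IV-1 ? III-2×III-1: MM|Mm|mm
⇒ M over [I-1,I-2,II-1,II-2,III-1,III-2,IV-1]: 221 consistent
N/I-1 aff ·: nn
N/I-2 un ·: NN|Nn
N/II-1 ? I-1×I-2: Nn|nn
N/II-2 ? ·: NN|Nn|nn
N/III-1 ? II-2×II-1: NN|Nn|nn
N/III-2 un ·: NN|Nn
N/IV-1 ? III-2×III-1: NN|Nn|nn
⇒ N over [I-1,I-2,II-1,II-2,III-1,III-2,IV-1]: 70 consistent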